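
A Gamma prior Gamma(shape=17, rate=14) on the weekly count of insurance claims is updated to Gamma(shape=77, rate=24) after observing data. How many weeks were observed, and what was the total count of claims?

A Gamma(α, β) prior (rate parametrization) on a Poisson rate with n observations summing to S gives posterior Gamma(α+S, β+n).
Matching: Σxᵢ = 77 − 17 = 60 and n = 24 − 14 = 10.

n = 10 weeks with total 60 claims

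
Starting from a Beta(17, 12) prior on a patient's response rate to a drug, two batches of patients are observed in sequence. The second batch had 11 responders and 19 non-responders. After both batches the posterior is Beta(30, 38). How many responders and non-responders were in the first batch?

2 responders and 7 non-responders

Because Beta–binomial updating is additive in the counts, the combined data contributed (α_post−α_prior, β_post−β_prior) successes and failures.
Total across both batches: 30−17=13 responders, 38−12=26 non-responders.
Subtract the second batch: 13−11=2 responders and 26−19=7 non-responders.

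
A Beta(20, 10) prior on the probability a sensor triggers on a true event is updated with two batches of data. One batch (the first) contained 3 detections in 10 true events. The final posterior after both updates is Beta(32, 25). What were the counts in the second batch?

Because Beta–binomial updating is additive in the counts, the combined data contributed (α_post−α_prior, β_post−β_prior) successes and failures.
Total across both batches: 32−20=12 detections, 25−10=15 misses.
Subtract the first batch: 12−3=9 detections and 15−7=8 misses.

9 detections and 8 misses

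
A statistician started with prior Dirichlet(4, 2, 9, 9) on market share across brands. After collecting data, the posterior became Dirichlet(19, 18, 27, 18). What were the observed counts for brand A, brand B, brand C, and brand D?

For a Dirichlet(α) prior with multinomial counts c, the posterior is Dirichlet(α + c) componentwise.
Counts are posterior − prior componentwise: 19−4=15, 18−2=16, 27−9=18, 18−9=9.

counts (15, 16, 18, 9)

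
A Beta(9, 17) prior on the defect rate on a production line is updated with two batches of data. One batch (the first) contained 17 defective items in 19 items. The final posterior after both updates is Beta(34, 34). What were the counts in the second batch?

Sequential conjugate updates are equivalent to a single update on the pooled data, so total successes = posterior α − prior α and total failures = posterior β − prior β.
Total across both batches: 34−9=25 defective items, 34−17=17 good items.
Subtract the first batch: 25−17=8 defective items and 17−2=15 good items.

8 defective items and 15 good items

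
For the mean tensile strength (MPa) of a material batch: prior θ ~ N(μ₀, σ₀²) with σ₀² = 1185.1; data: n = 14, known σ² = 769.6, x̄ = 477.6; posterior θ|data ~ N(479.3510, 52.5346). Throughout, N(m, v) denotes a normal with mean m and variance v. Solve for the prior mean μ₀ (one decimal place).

μ₀ = 517.1

With known observation variance, the Normal–Normal posterior has precision τ_n = τ₀ + n/σ² and mean μ_n = (τ₀μ₀ + (n/σ²)x̄)/τ_n.
Here τ₀ = 1/1185.1 = 0.000844 and τ_data = 14/769.6 = 0.018191, so τ_n = 0.019035.
Rearranging for μ₀: μ₀ = (μ_n·τ_n − τ_data·x̄)/τ₀ = (479.3510·0.019035 − 0.018191·477.6) / 0.000844 = 0.436425/0.000844 ≈ 517.1.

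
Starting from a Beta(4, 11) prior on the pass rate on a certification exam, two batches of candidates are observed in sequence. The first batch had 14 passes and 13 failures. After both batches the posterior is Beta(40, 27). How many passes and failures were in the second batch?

22 passes and 3 failures

Because Beta–binomial updating is additive in the counts, the combined data contributed (α_post−α_prior, β_post−β_prior) successes and failures.
Total across both batches: 40−4=36 passes, 27−11=16 failures.
Subtract the first batch: 36−14=22 passes and 16−13=3 failures.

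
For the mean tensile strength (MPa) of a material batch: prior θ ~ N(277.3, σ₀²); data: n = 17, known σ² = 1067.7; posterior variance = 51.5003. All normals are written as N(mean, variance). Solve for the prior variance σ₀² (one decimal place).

Posterior precision equals prior precision plus data precision: 1/σ_n² = 1/σ₀² + n/σ².
So 1/σ₀² = 1/51.5003 − 17/1067.7 = 0.019417 − 0.015922 = 0.003495.
Hence σ₀² = 1/0.003495 ≈ 286.1.

σ₀² = 286.1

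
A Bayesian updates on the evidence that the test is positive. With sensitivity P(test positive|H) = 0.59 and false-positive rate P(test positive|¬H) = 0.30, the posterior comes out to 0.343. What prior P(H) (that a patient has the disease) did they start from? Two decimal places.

Bayes' rule in odds form gives O(H|E) = O(H)·[P(E|H)/P(E|¬H)], hence O(H) = O(H|E)/LR.
Posterior odds = 0.343/(1−0.343) = 0.5221. LR = 0.59/0.30 = 1.9667.
Prior odds = 0.5221/1.9667 = 0.2655, so P(H) = 0.2655/(1+0.2655) ≈ 0.21.

P(H) = 0.21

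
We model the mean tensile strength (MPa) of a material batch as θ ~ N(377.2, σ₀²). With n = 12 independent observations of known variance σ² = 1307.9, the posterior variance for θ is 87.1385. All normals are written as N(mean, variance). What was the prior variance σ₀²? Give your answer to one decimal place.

σ₀² = 434.6

Posterior precision equals prior precision plus data precision: 1/σ_n² = 1/σ₀² + n/σ².
So 1/σ₀² = 1/87.1385 − 12/1307.9 = 0.011476 − 0.009175 = 0.002301.
Hence σ₀² = 1/0.002301 ≈ 434.6.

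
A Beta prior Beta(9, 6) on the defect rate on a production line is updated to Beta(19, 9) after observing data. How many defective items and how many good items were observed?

A Beta(α, β) prior with s successes and f failures in binomial data gives a Beta(α+s, β+f) posterior.
So s = 19 − 9 = 10 and f = 9 − 6 = 3.

10 defective items and 3 good items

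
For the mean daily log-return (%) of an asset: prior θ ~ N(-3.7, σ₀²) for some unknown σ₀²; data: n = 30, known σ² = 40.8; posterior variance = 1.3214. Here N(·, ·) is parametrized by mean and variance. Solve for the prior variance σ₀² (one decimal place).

σ₀² = 46.6

For the Normal–Normal model with known σ², precisions add: τ_n = τ₀ + n/σ².
So 1/σ₀² = 1/1.3214 − 30/40.8 = 0.756773 − 0.735294 = 0.021479.
Hence σ₀² = 1/0.021479 ≈ 46.6.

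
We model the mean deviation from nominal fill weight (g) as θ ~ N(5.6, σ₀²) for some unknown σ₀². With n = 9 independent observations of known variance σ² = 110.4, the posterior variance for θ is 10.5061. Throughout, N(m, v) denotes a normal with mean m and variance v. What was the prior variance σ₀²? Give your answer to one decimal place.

Posterior precision equals prior precision plus data precision: 1/σ_n² = 1/σ₀² + n/σ².
So 1/σ₀² = 1/10.5061 − 9/110.4 = 0.095183 − 0.081522 = 0.013661.
Hence σ₀² = 1/0.013661 ≈ 73.2.

σ₀² = 73.2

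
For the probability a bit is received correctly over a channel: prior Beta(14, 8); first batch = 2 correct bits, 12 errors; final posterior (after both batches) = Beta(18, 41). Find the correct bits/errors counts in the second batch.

Sequential conjugate updates are equivalent to a single update on the pooled data, so total successes = posterior α − prior α and total failures = posterior β − prior β.
Total across both batches: 18−14=4 correct bits, 41−8=33 errors.
Subtract the first batch: 4−2=2 correct bits and 33−12=21 errors.

2 correct bits and 21 errors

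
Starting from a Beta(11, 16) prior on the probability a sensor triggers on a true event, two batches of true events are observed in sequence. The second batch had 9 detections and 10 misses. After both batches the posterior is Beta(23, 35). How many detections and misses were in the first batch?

Because Beta–binomial updating is additive in the counts, the combined data contributed (α_post−α_prior, β_post−β_prior) successes and failures.
Total across both batches: 23−11=12 detections, 35−16=19 misses.
Subtract the second batch: 12−9=3 detections and 19−10=9 misses.

3 detections and 9 misses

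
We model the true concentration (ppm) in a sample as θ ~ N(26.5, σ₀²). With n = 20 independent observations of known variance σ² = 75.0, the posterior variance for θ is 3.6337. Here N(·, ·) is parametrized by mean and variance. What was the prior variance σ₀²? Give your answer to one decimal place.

Posterior precision equals prior precision plus data precision: 1/σ_n² = 1/σ₀² + n/σ².
So 1/σ₀² = 1/3.6337 − 20/75.0 = 0.275202 − 0.266667 = 0.008535.
Hence σ₀² = 1/0.008535 ≈ 117.2.

σ₀² = 117.2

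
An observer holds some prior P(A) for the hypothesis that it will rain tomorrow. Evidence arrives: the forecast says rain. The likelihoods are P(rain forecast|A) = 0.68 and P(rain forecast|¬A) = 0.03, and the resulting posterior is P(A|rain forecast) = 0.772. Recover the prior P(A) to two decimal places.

P(A) = 0.13

In odds form, posterior odds = prior odds × likelihood ratio, so prior odds = posterior odds ÷ LR.
Posterior odds = 0.772/(1−0.772) = 3.3860. LR = 0.68/0.03 = 22.6667.
Prior odds = 3.3860/22.6667 = 0.1494, so P(A) = 0.1494/(1+0.1494) ≈ 0.13.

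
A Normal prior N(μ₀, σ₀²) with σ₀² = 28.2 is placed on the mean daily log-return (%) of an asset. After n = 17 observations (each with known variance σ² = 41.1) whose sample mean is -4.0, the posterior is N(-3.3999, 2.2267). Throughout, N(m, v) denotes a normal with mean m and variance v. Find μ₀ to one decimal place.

μ₀ = 3.6

With known observation variance, the Normal–Normal posterior has precision τ_n = τ₀ + n/σ² and mean μ_n = (τ₀μ₀ + (n/σ²)x̄)/τ_n.
Here τ₀ = 1/28.2 = 0.035461 and τ_data = 17/41.1 = 0.413625, so τ_n = 0.449086.
Rearranging for μ₀: μ₀ = (μ_n·τ_n − τ_data·x̄)/τ₀ = (-3.3999·0.449086 − 0.413625·-4.0) / 0.035461 = 0.127653/0.035461 ≈ 3.6.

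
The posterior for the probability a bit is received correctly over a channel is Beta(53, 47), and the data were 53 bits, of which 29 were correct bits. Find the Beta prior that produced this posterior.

Beta(24, 23)

Under Beta–binomial conjugacy the posterior parameters are (a+s, b+f).
So a = 53 − 29 = 24 and b = 47 − 24 = 23.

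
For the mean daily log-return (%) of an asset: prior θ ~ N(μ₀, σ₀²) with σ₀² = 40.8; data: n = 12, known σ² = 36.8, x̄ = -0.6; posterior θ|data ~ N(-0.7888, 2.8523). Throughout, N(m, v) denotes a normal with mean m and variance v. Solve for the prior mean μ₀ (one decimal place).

μ₀ = -3.3

With known observation variance, the Normal–Normal posterior has precision τ_n = τ₀ + n/σ² and mean μ_n = (τ₀μ₀ + (n/σ²)x̄)/τ_n.
Here τ₀ = 1/40.8 = 0.024510 and τ_data = 12/36.8 = 0.326087, so τ_n = 0.350597.
Rearranging for μ₀: μ₀ = (μ_n·τ_n − τ_data·x̄)/τ₀ = (-0.7888·0.350597 − 0.326087·-0.6) / 0.024510 = -0.080899/0.024510 ≈ -3.3.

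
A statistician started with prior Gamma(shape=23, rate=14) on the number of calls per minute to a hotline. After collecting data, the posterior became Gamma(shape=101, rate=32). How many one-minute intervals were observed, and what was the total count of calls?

n = 18 one-minute intervals with total 78 calls

Gamma–Poisson conjugacy: posterior shape = α + Σxᵢ, posterior rate = β + n.
Matching: Σxᵢ = 101 − 23 = 78 and n = 32 − 14 = 18.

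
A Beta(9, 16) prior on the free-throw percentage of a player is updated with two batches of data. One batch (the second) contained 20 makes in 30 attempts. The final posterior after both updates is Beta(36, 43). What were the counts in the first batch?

7 makes and 17 misses

Sequential conjugate updates are equivalent to a single update on the pooled data, so total successes = posterior α − prior α and total failures = posterior β − prior β.
Total across both batches: 36−9=27 makes, 43−16=27 misses.
Subtract the second batch: 27−20=7 makes and 27−10=17 misses.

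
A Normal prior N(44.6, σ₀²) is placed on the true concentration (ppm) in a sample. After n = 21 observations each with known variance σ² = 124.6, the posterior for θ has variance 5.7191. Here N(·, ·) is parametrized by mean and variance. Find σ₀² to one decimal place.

Posterior precision equals prior precision plus data precision: 1/σ_n² = 1/σ₀² + n/σ².
So 1/σ₀² = 1/5.7191 − 21/124.6 = 0.174853 − 0.168539 = 0.006314.
Hence σ₀² = 1/0.006314 ≈ 158.4.

σ₀² = 158.4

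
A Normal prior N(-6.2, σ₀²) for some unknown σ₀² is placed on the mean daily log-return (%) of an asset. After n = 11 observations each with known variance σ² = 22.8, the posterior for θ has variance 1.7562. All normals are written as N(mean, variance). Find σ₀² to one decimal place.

Posterior precision equals prior precision plus data precision: 1/σ_n² = 1/σ₀² + n/σ².
So 1/σ₀² = 1/1.7562 − 11/22.8 = 0.569411 − 0.482456 = 0.086955.
Hence σ₀² = 1/0.086955 ≈ 11.5.

σ₀² = 11.5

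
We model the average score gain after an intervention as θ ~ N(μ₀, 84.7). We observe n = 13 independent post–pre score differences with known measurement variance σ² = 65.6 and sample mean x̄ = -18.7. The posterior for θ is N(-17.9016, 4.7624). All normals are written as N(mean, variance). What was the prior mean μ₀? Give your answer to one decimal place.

μ₀ = -4.5

The posterior mean is a precision-weighted average: μ_n = (τ₀μ₀ + τ_data·x̄)/(τ₀+τ_data), with τ₀=1/σ₀² and τ_data=n/σ².
Here τ₀ = 1/84.7 = 0.011806 and τ_data = 13/65.6 = 0.198171, so τ_n = 0.209977.
Rearranging for μ₀: μ₀ = (μ_n·τ_n − τ_data·x̄)/τ₀ = (-17.9016·0.209977 − 0.198171·-18.7) / 0.011806 = -0.053127/0.011806 ≈ -4.5.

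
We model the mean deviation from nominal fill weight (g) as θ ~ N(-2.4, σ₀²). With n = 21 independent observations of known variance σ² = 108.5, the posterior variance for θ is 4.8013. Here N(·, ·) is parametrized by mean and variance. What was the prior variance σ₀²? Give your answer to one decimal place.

Posterior precision equals prior precision plus data precision: 1/σ_n² = 1/σ₀² + n/σ².
So 1/σ₀² = 1/4.8013 − 21/108.5 = 0.208277 − 0.193548 = 0.014729.
Hence σ₀² = 1/0.014729 ≈ 67.9.

σ₀² = 67.9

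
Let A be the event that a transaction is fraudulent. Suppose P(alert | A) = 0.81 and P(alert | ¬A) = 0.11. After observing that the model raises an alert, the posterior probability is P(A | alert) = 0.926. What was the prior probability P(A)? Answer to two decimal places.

P(A) = 0.63

Bayes' rule in odds form gives O(A|E) = O(A)·[P(E|A)/P(E|¬A)], hence O(A) = O(A|E)/LR.
Posterior odds = 0.926/(1−0.926) = 12.5135. LR = 0.81/0.11 = 7.3636.
Prior odds = 12.5135/7.3636 = 1.6994, so P(A) = 1.6994/(1+1.6994) ≈ 0.63.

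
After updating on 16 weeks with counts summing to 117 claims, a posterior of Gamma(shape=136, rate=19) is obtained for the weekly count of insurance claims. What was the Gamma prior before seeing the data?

Gamma(shape=19, rate=3)

A Gamma(α, β) prior (rate parametrization) on a Poisson rate with n observations summing to S gives posterior Gamma(α+S, β+n).
So α = 136 − 117 = 19 and β = 19 − 16 = 3.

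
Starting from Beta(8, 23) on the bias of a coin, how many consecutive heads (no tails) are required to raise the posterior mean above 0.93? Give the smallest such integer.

k = 298

After k heads and 0 tails the posterior is Beta(8+k, 23), with mean (8+k)/(8+23+k).
Set (8+k)/(31+k) > 0.93 and solve: k > (0.93·31 − 8)/(1 − 0.93) = 297.571.
The smallest integer exceeding 297.571 is 298.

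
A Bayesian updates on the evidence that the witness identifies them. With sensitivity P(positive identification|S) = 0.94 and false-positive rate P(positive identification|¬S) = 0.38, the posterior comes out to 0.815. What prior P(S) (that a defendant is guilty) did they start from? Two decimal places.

In odds form, posterior odds = prior odds × likelihood ratio, so prior odds = posterior odds ÷ LR.
Posterior odds = 0.815/(1−0.815) = 4.4054. LR = 0.94/0.38 = 2.4737.
Prior odds = 4.4054/2.4737 = 1.7809, so P(S) = 1.7809/(1+1.7809) ≈ 0.64.

P(S) = 0.64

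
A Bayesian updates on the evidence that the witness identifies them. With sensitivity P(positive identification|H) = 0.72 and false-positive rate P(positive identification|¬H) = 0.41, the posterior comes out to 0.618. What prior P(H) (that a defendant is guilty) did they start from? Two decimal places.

In odds form, posterior odds = prior odds × likelihood ratio, so prior odds = posterior odds ÷ LR.
Posterior odds = 0.618/(1−0.618) = 1.6178. LR = 0.72/0.41 = 1.7561.
Prior odds = 1.6178/1.7561 = 0.9212, so P(H) = 0.9212/(1+0.9212) ≈ 0.48.

P(H) = 0.48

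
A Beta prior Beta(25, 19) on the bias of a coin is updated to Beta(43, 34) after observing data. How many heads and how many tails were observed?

A Beta(α, β) prior with s successes and f failures in binomial data gives a Beta(α+s, β+f) posterior.
So s = 43 − 25 = 18 and f = 34 − 19 = 15.

18 heads and 15 tails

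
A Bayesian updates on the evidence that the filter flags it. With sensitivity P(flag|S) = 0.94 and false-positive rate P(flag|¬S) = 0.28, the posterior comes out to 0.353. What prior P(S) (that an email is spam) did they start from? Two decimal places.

In odds form, posterior odds = prior odds × likelihood ratio, so prior odds = posterior odds ÷ LR.
Posterior odds = 0.353/(1−0.353) = 0.5456. LR = 0.94/0.28 = 3.3571.
Prior odds = 0.5456/3.3571 = 0.1625, so P(S) = 0.1625/(1+0.1625) ≈ 0.14.

P(S) = 0.14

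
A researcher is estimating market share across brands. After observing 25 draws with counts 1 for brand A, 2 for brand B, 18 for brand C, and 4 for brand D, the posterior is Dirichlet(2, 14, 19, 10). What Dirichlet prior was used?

Dirichlet(1, 12, 1, 6)

For a Dirichlet(α) prior with multinomial counts c, the posterior is Dirichlet(α + c) componentwise.
Subtract each count from the matching posterior parameter: 2−1=1, 14−2=12, 19−18=1, 10−4=6.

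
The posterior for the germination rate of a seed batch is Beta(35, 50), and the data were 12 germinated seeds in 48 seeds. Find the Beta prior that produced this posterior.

Beta(23, 14)

A Beta(a, b) prior with s successes and f failures in binomial data gives a Beta(a+s, b+f) posterior.
So a = 35 − 12 = 23 and b = 50 − 36 = 14.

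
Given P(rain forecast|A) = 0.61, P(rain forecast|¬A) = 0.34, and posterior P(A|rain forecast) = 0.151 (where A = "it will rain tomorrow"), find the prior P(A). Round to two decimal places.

P(A) = 0.09

In odds form, posterior odds = prior odds × likelihood ratio, so prior odds = posterior odds ÷ LR.
Posterior odds = 0.151/(1−0.151) = 0.1779. LR = 0.61/0.34 = 1.7941.
Prior odds = 0.1779/1.7941 = 0.0992, so P(A) = 0.0992/(1+0.0992) ≈ 0.09.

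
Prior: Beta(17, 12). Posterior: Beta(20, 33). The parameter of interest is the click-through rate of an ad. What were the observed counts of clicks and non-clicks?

3 clicks and 21 non-clicks

Under Beta–binomial conjugacy the posterior parameters are (α+s, β+f).
So s = 20 − 17 = 3 and f = 33 − 12 = 21.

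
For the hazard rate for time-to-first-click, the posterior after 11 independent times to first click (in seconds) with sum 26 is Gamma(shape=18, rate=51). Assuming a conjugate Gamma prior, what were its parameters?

Gamma(shape=7, rate=25)

Gamma–exponential conjugacy: posterior shape = α + n, posterior rate = β + Σtᵢ.
So α = 18 − 11 = 7 and β = 51 − 26 = 25.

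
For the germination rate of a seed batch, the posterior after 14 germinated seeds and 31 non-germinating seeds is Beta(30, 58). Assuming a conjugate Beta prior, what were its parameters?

Beta(16, 27)

Beta is conjugate to the binomial likelihood: posterior = Beta(α+s, β+f).
Subtract the data counts: 30−14=16, 58−31=27.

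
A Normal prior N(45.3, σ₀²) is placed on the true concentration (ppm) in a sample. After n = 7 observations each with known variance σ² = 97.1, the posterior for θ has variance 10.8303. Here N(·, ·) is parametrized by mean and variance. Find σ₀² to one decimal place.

For the Normal–Normal model with known σ², precisions add: τ_n = τ₀ + n/σ².
So 1/σ₀² = 1/10.8303 − 7/97.1 = 0.092334 − 0.072091 = 0.020243.
Hence σ₀² = 1/0.020243 ≈ 49.4.

σ₀² = 49.4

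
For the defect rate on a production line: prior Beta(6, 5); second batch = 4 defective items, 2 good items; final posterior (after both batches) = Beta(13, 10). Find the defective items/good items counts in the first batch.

Sequential conjugate updates are equivalent to a single update on the pooled data, so total successes = posterior α − prior α and total failures = posterior β − prior β.
Total across both batches: 13−6=7 defective items, 10−5=5 good items.
Subtract the second batch: 7−4=3 defective items and 5−2=3 good items.

3 defective items and 3 good items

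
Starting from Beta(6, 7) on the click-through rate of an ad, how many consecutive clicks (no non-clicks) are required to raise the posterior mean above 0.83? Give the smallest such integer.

After k clicks and 0 non-clicks the posterior is Beta(6+k, 7), with mean (6+k)/(6+7+k).
Set (6+k)/(13+k) > 0.83 and solve: k > (0.83·13 − 6)/(1 − 0.83) = 28.176.
The smallest integer exceeding 28.176 is 29.

k = 29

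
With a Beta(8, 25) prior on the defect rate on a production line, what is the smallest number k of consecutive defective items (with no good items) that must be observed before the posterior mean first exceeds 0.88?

After k defective items and 0 good items the posterior is Beta(8+k, 25), with mean (8+k)/(8+25+k).
Set (8+k)/(33+k) > 0.88 and solve: k > (0.88·33 − 8)/(1 − 0.88) = 175.333.
The smallest integer exceeding 175.333 is 176.

k = 176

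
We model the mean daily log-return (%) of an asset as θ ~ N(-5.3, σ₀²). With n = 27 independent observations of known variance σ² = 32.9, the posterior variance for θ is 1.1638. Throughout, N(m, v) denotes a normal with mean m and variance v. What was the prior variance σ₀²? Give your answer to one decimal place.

σ₀² = 25.9

For the Normal–Normal model with known σ², precisions add: τ_n = τ₀ + n/σ².
So 1/σ₀² = 1/1.1638 − 27/32.9 = 0.859254 − 0.820669 = 0.038585.
Hence σ₀² = 1/0.038585 ≈ 25.9.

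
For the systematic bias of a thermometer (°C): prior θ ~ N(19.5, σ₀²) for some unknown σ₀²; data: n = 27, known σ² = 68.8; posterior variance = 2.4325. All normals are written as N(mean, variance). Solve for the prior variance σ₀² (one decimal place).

Posterior precision equals prior precision plus data precision: 1/σ_n² = 1/σ₀² + n/σ².
So 1/σ₀² = 1/2.4325 − 27/68.8 = 0.411100 − 0.392442 = 0.018658.
Hence σ₀² = 1/0.018658 ≈ 53.6.

σ₀² = 53.6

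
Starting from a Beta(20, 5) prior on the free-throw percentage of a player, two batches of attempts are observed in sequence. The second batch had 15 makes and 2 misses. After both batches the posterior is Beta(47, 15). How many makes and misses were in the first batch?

12 makes and 8 misses

Because Beta–binomial updating is additive in the counts, the combined data contributed (α_post−α_prior, β_post−β_prior) successes and failures.
Total across both batches: 47−20=27 makes, 15−5=10 misses.
Subtract the second batch: 27−15=12 makes and 10−2=8 misses.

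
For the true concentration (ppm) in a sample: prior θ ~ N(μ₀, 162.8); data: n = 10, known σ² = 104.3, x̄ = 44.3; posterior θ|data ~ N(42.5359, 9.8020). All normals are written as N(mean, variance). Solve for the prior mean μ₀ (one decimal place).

With known observation variance, the Normal–Normal posterior has precision τ_n = τ₀ + n/σ² and mean μ_n = (τ₀μ₀ + (n/σ²)x̄)/τ_n.
Here τ₀ = 1/162.8 = 0.006143 and τ_data = 10/104.3 = 0.095877, so τ_n = 0.102020.
Rearranging for μ₀: μ₀ = (μ_n·τ_n − τ_data·x̄)/τ₀ = (42.5359·0.102020 − 0.095877·44.3) / 0.006143 = 0.092161/0.006143 ≈ 15.0.

μ₀ = 15.0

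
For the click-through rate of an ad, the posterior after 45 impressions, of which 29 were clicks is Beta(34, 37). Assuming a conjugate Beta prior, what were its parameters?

Beta is conjugate to the binomial likelihood: posterior = Beta(α+s, β+f).
Subtract the data counts: 34−29=5, 37−16=21.

Beta(5, 21)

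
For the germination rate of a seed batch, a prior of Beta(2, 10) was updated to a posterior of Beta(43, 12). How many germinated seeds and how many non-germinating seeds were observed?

41 germinated seeds and 2 non-germinating seeds

A Beta(a, b) prior with s successes and f failures in binomial data gives a Beta(a+s, b+f) posterior.
So s = 43 − 2 = 41 and f = 12 − 10 = 2.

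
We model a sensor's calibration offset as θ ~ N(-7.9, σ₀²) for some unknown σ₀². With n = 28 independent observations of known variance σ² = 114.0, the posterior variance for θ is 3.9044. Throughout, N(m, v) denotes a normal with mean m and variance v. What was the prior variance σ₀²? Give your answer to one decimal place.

For the Normal–Normal model with known σ², precisions add: τ_n = τ₀ + n/σ².
So 1/σ₀² = 1/3.9044 − 28/114.0 = 0.256121 − 0.245614 = 0.010507.
Hence σ₀² = 1/0.010507 ≈ 95.2.

σ₀² = 95.2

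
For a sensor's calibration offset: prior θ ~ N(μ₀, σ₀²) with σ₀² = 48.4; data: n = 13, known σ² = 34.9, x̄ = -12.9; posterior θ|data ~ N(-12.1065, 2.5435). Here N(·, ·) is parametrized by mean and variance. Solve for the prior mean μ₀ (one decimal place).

μ₀ = 2.2

The posterior mean is a precision-weighted average: μ_n = (τ₀μ₀ + τ_data·x̄)/(τ₀+τ_data), with τ₀=1/σ₀² and τ_data=n/σ².
Here τ₀ = 1/48.4 = 0.020661 and τ_data = 13/34.9 = 0.372493, so τ_n = 0.393154.
Rearranging for μ₀: μ₀ = (μ_n·τ_n − τ_data·x̄)/τ₀ = (-12.1065·0.393154 − 0.372493·-12.9) / 0.020661 = 0.045441/0.020661 ≈ 2.2.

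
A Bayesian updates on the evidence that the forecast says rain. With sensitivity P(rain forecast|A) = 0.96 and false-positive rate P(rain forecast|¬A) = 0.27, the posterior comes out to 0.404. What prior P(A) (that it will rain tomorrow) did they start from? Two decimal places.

In odds form, posterior odds = prior odds × likelihood ratio, so prior odds = posterior odds ÷ LR.
Posterior odds = 0.404/(1−0.404) = 0.6779. LR = 0.96/0.27 = 3.5556.
Prior odds = 0.6779/3.5556 = 0.1907, so P(A) = 0.1907/(1+0.1907) ≈ 0.16.

P(A) = 0.16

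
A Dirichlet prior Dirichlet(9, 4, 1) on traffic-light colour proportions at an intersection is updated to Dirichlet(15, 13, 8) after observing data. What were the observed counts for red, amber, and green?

For a Dirichlet(α) prior with multinomial counts c, the posterior is Dirichlet(α + c) componentwise.
Counts are posterior − prior componentwise: 15−9=6, 13−4=9, 8−1=7.

counts (6, 9, 7)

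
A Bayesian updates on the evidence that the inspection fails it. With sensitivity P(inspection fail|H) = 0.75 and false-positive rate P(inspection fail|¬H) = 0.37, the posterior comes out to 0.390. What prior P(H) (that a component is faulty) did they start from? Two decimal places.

In odds form, posterior odds = prior odds × likelihood ratio, so prior odds = posterior odds ÷ LR.
Posterior odds = 0.390/(1−0.390) = 0.6393. LR = 0.75/0.37 = 2.0270.
Prior odds = 0.6393/2.0270 = 0.3154, so P(H) = 0.3154/(1+0.3154) ≈ 0.24.

P(H) = 0.24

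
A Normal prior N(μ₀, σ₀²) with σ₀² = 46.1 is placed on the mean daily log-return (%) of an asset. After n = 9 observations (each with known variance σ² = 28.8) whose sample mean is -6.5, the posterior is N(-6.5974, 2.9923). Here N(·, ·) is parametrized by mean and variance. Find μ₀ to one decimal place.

μ₀ = -8.0

With known observation variance, the Normal–Normal posterior has precision τ_n = τ₀ + n/σ² and mean μ_n = (τ₀μ₀ + (n/σ²)x̄)/τ_n.
Here τ₀ = 1/46.1 = 0.021692 and τ_data = 9/28.8 = 0.312500, so τ_n = 0.334192.
Rearranging for μ₀: μ₀ = (μ_n·τ_n − τ_data·x̄)/τ₀ = (-6.5974·0.334192 − 0.312500·-6.5) / 0.021692 = -0.173548/0.021692 ≈ -8.0.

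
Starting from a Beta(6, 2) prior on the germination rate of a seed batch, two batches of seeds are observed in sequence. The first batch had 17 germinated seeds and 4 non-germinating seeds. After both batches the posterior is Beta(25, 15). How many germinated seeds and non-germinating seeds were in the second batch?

Because Beta–binomial updating is additive in the counts, the combined data contributed (α_post−α_prior, β_post−β_prior) successes and failures.
Total across both batches: 25−6=19 germinated seeds, 15−2=13 non-germinating seeds.
Subtract the first batch: 19−17=2 germinated seeds and 13−4=9 non-germinating seeds.

2 germinated seeds and 9 non-germinating seeds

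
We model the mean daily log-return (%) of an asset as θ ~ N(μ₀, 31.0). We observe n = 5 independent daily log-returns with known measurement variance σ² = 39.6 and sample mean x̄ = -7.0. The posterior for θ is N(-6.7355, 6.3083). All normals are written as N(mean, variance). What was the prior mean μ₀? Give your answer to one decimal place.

The posterior mean is a precision-weighted average: μ_n = (τ₀μ₀ + τ_data·x̄)/(τ₀+τ_data), with τ₀=1/σ₀² and τ_data=n/σ².
Here τ₀ = 1/31.0 = 0.032258 and τ_data = 5/39.6 = 0.126263, so τ_n = 0.158521.
Rearranging for μ₀: μ₀ = (μ_n·τ_n − τ_data·x̄)/τ₀ = (-6.7355·0.158521 − 0.126263·-7.0) / 0.032258 = -0.183877/0.032258 ≈ -5.7.

μ₀ = -5.7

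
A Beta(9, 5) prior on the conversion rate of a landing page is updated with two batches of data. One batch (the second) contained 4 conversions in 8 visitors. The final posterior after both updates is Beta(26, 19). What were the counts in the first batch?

Sequential conjugate updates are equivalent to a single update on the pooled data, so total successes = posterior α − prior α and total failures = posterior β − prior β.
Total across both batches: 26−9=17 conversions, 19−5=14 bounces.
Subtract the second batch: 17−4=13 conversions and 14−4=10 bounces.

13 conversions and 10 bounces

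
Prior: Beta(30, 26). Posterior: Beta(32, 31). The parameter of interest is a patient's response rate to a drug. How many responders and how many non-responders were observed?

Under Beta–binomial conjugacy the posterior parameters are (a+s, b+f).
So s = 32 − 30 = 2 and f = 31 − 26 = 5.

2 responders and 5 non-responders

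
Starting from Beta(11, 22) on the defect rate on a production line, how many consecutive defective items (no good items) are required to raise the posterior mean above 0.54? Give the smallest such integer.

After k defective items and 0 good items the posterior is Beta(11+k, 22), with mean (11+k)/(11+22+k).
Set (11+k)/(33+k) > 0.54 and solve: k > (0.54·33 − 11)/(1 − 0.54) = 14.826.
The smallest integer exceeding 14.826 is 15, and checking k=15: (26)/(48) = 0.5417 > 0.54.

k = 15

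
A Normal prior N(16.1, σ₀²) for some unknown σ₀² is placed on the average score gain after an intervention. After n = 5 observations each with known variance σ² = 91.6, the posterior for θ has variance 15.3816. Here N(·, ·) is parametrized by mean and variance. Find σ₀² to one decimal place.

For the Normal–Normal model with known σ², precisions add: τ_n = τ₀ + n/σ².
So 1/σ₀² = 1/15.3816 − 5/91.6 = 0.065013 − 0.054585 = 0.010428.
Hence σ₀² = 1/0.010428 ≈ 95.9.

σ₀² = 95.9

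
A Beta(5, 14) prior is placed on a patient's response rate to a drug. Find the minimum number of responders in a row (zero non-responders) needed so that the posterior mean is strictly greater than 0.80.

k = 52

After k responders and 0 non-responders the posterior is Beta(5+k, 14), with mean (5+k)/(5+14+k).
Set (5+k)/(19+k) > 0.80 and solve: k > (0.80·19 − 5)/(1 − 0.80) = 51.000.
The smallest integer exceeding 51.000 is 52.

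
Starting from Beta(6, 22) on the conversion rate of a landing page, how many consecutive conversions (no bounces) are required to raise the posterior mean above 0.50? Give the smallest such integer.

After k conversions and 0 bounces the posterior is Beta(6+k, 22), with mean (6+k)/(6+22+k).
Set (6+k)/(28+k) > 0.50 and solve: k > (0.50·28 − 6)/(1 − 0.50) = 16.000.
The smallest integer exceeding 16.000 is 17.

k = 17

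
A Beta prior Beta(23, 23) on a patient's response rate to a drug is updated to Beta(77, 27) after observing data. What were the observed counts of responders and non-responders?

54 responders and 4 non-responders

A Beta(α, β) prior with s successes and f failures in binomial data gives a Beta(α+s, β+f) posterior.
So s = 77 − 23 = 54 and f = 27 − 23 = 4.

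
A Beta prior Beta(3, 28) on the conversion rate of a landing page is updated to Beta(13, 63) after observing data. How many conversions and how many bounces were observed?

10 conversions and 35 bounces

Under Beta–binomial conjugacy the posterior parameters are (α+s, β+f).
Match parameters: s=13−3=10, f=63−28=35.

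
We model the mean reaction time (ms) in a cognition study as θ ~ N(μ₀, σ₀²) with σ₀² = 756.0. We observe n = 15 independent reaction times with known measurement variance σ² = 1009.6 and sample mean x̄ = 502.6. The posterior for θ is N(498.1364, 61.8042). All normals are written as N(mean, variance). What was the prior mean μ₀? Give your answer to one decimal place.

With known observation variance, the Normal–Normal posterior has precision τ_n = τ₀ + n/σ² and mean μ_n = (τ₀μ₀ + (n/σ²)x̄)/τ_n.
Here τ₀ = 1/756.0 = 0.001323 and τ_data = 15/1009.6 = 0.014857, so τ_n = 0.016180.
Rearranging for μ₀: μ₀ = (μ_n·τ_n − τ_data·x̄)/τ₀ = (498.1364·0.016180 − 0.014857·502.6) / 0.001323 = 0.592719/0.001323 ≈ 448.0.

μ₀ = 448.0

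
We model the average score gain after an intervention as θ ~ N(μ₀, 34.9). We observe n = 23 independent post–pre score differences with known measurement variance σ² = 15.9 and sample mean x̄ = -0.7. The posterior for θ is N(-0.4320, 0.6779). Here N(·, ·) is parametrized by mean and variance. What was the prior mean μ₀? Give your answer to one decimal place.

μ₀ = 13.1

The posterior mean is a precision-weighted average: μ_n = (τ₀μ₀ + τ_data·x̄)/(τ₀+τ_data), with τ₀=1/σ₀² and τ_data=n/σ².
Here τ₀ = 1/34.9 = 0.028653 and τ_data = 23/15.9 = 1.446541, so τ_n = 1.475194.
Rearranging for μ₀: μ₀ = (μ_n·τ_n − τ_data·x̄)/τ₀ = (-0.4320·1.475194 − 1.446541·-0.7) / 0.028653 = 0.375295/0.028653 ≈ 13.1.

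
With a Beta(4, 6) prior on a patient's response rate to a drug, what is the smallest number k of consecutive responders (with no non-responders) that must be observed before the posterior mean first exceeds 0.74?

After k responders and 0 non-responders the posterior is Beta(4+k, 6), with mean (4+k)/(4+6+k).
Set (4+k)/(10+k) > 0.74 and solve: k > (0.74·10 − 4)/(1 − 0.74) = 13.077.
The smallest integer exceeding 13.077 is 14, and checking k=14: (18)/(24) = 0.7500 > 0.74.

k = 14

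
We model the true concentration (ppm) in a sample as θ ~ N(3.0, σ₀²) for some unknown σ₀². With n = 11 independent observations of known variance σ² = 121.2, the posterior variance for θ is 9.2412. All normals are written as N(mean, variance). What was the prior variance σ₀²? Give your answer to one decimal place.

σ₀² = 57.3

For the Normal–Normal model with known σ², precisions add: τ_n = τ₀ + n/σ².
So 1/σ₀² = 1/9.2412 − 11/121.2 = 0.108211 − 0.090759 = 0.017452.
Hence σ₀² = 1/0.017452 ≈ 57.3.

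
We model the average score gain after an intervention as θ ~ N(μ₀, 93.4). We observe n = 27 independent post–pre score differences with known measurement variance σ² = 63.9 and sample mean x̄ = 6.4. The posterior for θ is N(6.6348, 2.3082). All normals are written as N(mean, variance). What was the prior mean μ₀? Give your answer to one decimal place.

The posterior mean is a precision-weighted average: μ_n = (τ₀μ₀ + τ_data·x̄)/(τ₀+τ_data), with τ₀=1/σ₀² and τ_data=n/σ².
Here τ₀ = 1/93.4 = 0.010707 and τ_data = 27/63.9 = 0.422535, so τ_n = 0.433242.
Rearranging for μ₀: μ₀ = (μ_n·τ_n − τ_data·x̄)/τ₀ = (6.6348·0.433242 − 0.422535·6.4) / 0.010707 = 0.170250/0.010707 ≈ 15.9.

μ₀ = 15.9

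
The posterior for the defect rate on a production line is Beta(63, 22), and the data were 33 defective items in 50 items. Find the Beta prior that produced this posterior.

Beta(30, 5)

Under Beta–binomial conjugacy the posterior parameters are (a+s, b+f).
So a = 63 − 33 = 30 and b = 22 − 17 = 5.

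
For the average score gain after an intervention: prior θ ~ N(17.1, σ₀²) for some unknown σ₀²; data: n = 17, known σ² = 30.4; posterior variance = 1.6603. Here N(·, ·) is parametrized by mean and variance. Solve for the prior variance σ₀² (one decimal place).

σ₀² = 23.2

For the Normal–Normal model with known σ², precisions add: τ_n = τ₀ + n/σ².
So 1/σ₀² = 1/1.6603 − 17/30.4 = 0.602301 − 0.559211 = 0.043090.
Hence σ₀² = 1/0.043090 ≈ 23.2.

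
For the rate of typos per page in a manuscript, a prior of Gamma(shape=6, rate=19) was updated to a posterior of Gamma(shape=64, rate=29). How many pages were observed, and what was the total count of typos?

n = 10 pages with total 58 typos

Gamma–Poisson conjugacy: posterior shape = α + Σxᵢ, posterior rate = β + n.
Matching: Σxᵢ = 64 − 6 = 58 and n = 29 − 19 = 10.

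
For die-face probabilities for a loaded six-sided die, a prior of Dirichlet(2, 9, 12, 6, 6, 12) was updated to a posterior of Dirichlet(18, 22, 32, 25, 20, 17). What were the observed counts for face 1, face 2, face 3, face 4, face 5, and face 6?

counts (16, 13, 20, 19, 14, 5)

For a Dirichlet(α) prior with multinomial counts c, the posterior is Dirichlet(α + c) componentwise.
Counts are posterior − prior componentwise: 18−2=16, 22−9=13, 32−12=20, 25−6=19, 20−6=14, 17−12=5.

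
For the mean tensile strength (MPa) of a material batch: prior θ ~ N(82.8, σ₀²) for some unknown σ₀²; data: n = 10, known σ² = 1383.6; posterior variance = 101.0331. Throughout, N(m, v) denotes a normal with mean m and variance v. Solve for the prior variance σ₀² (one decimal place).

σ₀² = 374.5

For the Normal–Normal model with known σ², precisions add: τ_n = τ₀ + n/σ².
So 1/σ₀² = 1/101.0331 − 10/1383.6 = 0.009898 − 0.007228 = 0.002670.
Hence σ₀² = 1/0.002670 ≈ 374.5.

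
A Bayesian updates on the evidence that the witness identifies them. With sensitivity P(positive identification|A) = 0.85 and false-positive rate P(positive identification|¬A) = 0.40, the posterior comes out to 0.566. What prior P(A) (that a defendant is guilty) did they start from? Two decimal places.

Bayes' rule in odds form gives O(A|E) = O(A)·[P(E|A)/P(E|¬A)], hence O(A) = O(A|E)/LR.
Posterior odds = 0.566/(1−0.566) = 1.3041. LR = 0.85/0.40 = 2.1250.
Prior odds = 1.3041/2.1250 = 0.6137, so P(A) = 0.6137/(1+0.6137) ≈ 0.38.

P(A) = 0.38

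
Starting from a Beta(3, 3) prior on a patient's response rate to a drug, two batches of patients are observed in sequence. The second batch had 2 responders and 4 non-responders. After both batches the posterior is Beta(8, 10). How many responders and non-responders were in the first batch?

3 responders and 3 non-responders

Because Beta–binomial updating is additive in the counts, the combined data contributed (α_post−α_prior, β_post−β_prior) successes and failures.
Total across both batches: 8−3=5 responders, 10−3=7 non-responders.
Subtract the second batch: 5−2=3 responders and 7−4=3 non-responders.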